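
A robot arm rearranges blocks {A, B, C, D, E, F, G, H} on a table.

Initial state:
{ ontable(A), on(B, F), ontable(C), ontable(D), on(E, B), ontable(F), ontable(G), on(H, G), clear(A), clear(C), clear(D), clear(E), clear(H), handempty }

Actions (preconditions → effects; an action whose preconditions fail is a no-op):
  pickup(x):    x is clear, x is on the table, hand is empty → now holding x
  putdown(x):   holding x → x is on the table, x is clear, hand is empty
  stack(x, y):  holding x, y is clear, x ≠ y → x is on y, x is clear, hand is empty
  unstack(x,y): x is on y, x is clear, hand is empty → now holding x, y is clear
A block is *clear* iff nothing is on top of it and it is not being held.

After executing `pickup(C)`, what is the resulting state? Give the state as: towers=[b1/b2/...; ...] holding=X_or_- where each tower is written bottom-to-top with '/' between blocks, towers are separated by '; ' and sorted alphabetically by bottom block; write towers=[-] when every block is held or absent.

towers=[A; D; F/B/E; G/H] holding=C

before: towers=[A; C; D; F/B/E; G/H] holding=-
pre[pickup(C)]: clear(C) ok, ontable(C) ok, handempty ok
all met → apply pickup(C)
after:  towers=[A; D; F/B/E; G/H] holding=C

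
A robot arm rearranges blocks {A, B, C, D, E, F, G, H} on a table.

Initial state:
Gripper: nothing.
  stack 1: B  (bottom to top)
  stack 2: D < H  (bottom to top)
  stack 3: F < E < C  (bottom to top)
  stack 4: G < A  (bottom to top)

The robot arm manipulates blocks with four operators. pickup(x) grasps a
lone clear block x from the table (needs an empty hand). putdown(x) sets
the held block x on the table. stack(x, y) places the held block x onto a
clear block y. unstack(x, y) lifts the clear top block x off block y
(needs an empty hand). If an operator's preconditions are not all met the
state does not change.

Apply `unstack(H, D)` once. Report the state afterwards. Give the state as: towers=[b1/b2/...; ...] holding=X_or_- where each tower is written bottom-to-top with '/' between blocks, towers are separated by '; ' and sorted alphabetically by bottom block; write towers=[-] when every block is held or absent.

before: towers=[B; D/H; F/E/C; G/A] holding=-
pre[unstack(H, D)]: on(H,D) yes, clear(H) yes, handempty yes
all met → apply unstack(H, D)
after:  towers=[B; D; F/E/C; G/A] holding=H

towers=[B; D; F/E/C; G/A] holding=H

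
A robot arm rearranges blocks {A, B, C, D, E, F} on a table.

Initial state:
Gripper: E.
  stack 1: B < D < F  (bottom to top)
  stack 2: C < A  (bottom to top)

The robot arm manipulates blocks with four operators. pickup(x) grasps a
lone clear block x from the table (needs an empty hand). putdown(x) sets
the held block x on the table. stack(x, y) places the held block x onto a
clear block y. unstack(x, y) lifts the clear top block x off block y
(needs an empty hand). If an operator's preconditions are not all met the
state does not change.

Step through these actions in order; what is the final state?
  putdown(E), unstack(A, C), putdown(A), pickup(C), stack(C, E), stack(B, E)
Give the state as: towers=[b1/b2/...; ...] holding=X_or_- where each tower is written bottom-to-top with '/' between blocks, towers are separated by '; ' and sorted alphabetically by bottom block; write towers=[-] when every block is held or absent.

towers=[A; B/D/F; E/C] holding=-

step 1 (putdown(E)): towers=[B/D/F; C/A; E] holding=-
step 2 (unstack(A, C)): towers=[B/D/F; C; E] holding=A
step 3 (putdown(A)): towers=[A; B/D/F; C; E] holding=-
step 4 (pickup(C)): towers=[A; B/D/F; E] holding=C
step 5 (stack(C, E)): towers=[A; B/D/F; E/C] holding=-
step 6 (stack(B, E)) [no-op]: towers=[A; B/D/F; E/C] holding=-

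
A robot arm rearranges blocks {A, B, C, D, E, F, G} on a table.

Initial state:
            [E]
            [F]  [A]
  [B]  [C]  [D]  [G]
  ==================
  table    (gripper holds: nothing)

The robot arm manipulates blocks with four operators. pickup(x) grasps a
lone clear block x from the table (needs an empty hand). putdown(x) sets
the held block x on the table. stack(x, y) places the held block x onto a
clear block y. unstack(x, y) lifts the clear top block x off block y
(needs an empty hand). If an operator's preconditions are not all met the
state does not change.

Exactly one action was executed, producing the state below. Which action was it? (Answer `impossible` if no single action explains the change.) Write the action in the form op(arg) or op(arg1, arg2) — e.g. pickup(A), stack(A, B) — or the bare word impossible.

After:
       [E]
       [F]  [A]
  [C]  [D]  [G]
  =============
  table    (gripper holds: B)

target: towers=[C; D/F/E; G/A] holding=B
         pickup(B) → towers=[C; D/F/E; G/A] holding=B  ← match
     unstack(A, G) → towers=[B; C; D/F/E; G] holding=A
     unstack(E, F) → towers=[B; C; D/F; G/A] holding=E
         pickup(C) → towers=[B; D/F/E; G/A] holding=C

pickup(B)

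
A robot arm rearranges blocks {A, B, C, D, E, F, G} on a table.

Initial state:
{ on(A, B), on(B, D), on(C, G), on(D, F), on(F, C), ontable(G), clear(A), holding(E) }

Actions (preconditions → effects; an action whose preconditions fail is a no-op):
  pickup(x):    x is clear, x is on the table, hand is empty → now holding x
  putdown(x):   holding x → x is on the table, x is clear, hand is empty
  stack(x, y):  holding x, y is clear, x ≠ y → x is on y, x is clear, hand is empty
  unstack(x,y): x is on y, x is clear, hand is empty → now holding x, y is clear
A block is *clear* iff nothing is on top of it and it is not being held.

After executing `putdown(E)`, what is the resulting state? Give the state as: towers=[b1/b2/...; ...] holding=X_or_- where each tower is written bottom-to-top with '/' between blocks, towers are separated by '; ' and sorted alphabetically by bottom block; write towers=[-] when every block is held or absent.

before: towers=[G/C/F/D/B/A] holding=E
pre[putdown(E)]: holding(E) ✓
all met → apply putdown(E)
after:  towers=[E; G/C/F/D/B/A] holding=-

towers=[E; G/C/F/D/B/A] holding=-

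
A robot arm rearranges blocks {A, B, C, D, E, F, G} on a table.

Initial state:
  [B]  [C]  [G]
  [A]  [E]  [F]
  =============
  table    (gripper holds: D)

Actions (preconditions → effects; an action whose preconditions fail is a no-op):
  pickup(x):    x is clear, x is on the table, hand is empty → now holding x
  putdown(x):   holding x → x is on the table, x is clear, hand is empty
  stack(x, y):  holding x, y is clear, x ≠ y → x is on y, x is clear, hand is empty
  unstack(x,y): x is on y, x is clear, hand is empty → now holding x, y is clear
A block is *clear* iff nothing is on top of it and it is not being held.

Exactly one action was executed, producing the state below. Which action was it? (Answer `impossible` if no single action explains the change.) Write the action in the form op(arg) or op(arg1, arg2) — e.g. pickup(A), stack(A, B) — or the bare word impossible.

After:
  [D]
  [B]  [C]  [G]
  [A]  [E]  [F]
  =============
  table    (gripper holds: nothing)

stack(D, B)

target: towers=[A/B/D; E/C; F/G] holding=-
        putdown(D) → towers=[A/B; D; E/C; F/G] holding=-
       stack(D, B) → towers=[A/B/D; E/C; F/G] holding=-  ← match
       stack(D, G) → towers=[A/B; E/C; F/G/D] holding=-
       stack(D, C) → towers=[A/B; E/C/D; F/G] holding=-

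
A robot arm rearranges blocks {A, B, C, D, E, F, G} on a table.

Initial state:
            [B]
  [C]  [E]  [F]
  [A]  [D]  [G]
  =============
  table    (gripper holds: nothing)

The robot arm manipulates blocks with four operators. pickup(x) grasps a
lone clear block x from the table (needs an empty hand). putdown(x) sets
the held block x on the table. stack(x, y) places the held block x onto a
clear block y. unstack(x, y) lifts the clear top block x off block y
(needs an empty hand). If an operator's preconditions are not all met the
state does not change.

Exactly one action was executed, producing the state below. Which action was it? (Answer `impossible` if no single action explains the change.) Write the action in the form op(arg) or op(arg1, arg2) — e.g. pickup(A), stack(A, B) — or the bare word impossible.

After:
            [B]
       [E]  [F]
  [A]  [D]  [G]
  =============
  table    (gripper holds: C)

target: towers=[A; D/E; G/F/B] holding=C
     unstack(B, F) → towers=[A/C; D/E; G/F] holding=B
     unstack(E, D) → towers=[A/C; D; G/F/B] holding=E
     unstack(C, A) → towers=[A; D/E; G/F/B] holding=C  ← match

unstack(C, A)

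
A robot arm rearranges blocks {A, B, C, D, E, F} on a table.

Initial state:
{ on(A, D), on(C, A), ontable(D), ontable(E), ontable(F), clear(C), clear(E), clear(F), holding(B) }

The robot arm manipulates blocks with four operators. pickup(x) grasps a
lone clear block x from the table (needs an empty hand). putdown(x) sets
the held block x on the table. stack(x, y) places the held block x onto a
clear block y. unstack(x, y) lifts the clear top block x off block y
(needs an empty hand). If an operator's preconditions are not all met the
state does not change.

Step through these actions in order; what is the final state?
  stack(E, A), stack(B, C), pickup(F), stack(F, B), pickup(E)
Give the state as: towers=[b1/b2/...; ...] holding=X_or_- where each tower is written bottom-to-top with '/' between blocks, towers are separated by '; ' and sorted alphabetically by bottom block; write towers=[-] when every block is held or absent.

step 1 (stack(E, A)) [no-op]: towers=[D/A/C; E; F] holding=B
step 2 (stack(B, C)): towers=[D/A/C/B; E; F] holding=-
step 3 (pickup(F)): towers=[D/A/C/B; E] holding=F
step 4 (stack(F, B)): towers=[D/A/C/B/F; E] holding=-
step 5 (pickup(E)): towers=[D/A/C/B/F] holding=E

towers=[D/A/C/B/F] holding=E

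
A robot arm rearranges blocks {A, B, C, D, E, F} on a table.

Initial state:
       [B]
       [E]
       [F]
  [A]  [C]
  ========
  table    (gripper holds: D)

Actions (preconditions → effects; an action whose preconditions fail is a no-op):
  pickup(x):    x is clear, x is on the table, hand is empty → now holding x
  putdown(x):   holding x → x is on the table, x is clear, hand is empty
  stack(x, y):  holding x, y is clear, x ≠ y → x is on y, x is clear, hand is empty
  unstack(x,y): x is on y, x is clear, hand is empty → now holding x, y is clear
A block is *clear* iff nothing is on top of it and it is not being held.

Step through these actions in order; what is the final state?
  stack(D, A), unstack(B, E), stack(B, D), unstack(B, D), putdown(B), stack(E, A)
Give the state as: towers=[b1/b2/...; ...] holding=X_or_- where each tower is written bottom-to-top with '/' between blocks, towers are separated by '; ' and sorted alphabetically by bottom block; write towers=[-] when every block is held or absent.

step 1 (stack(D, A)): towers=[A/D; C/F/E/B] holding=-
step 2 (unstack(B, E)): towers=[A/D; C/F/E] holding=B
step 3 (stack(B, D)): towers=[A/D/B; C/F/E] holding=-
step 4 (unstack(B, D)): towers=[A/D; C/F/E] holding=B
step 5 (putdown(B)): towers=[A/D; B; C/F/E] holding=-
step 6 (stack(E, A)) [no-op]: towers=[A/D; B; C/F/E] holding=-

towers=[A/D; B; C/F/E] holding=-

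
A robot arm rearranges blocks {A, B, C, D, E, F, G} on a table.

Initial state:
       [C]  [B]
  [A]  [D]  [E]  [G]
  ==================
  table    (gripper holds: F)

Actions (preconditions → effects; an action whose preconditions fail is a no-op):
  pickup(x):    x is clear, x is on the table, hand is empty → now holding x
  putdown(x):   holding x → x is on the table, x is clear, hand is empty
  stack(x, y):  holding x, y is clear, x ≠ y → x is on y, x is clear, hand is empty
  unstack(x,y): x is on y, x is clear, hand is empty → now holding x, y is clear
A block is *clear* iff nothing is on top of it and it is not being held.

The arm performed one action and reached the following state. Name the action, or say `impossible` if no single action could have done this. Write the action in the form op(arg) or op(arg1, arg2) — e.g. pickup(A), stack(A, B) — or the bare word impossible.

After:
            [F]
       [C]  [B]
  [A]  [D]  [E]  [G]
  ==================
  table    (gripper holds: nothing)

stack(F, B)

target: towers=[A; D/C; E/B/F; G] holding=-
        putdown(F) → towers=[A; D/C; E/B; F; G] holding=-
       stack(F, B) → towers=[A; D/C; E/B/F; G] holding=-  ← match
       stack(F, G) → towers=[A; D/C; E/B; G/F] holding=-
       stack(F, A) → towers=[A/F; D/C; E/B; G] holding=-
       stack(F, C) → towers=[A; D/C/F; E/B; G] holding=-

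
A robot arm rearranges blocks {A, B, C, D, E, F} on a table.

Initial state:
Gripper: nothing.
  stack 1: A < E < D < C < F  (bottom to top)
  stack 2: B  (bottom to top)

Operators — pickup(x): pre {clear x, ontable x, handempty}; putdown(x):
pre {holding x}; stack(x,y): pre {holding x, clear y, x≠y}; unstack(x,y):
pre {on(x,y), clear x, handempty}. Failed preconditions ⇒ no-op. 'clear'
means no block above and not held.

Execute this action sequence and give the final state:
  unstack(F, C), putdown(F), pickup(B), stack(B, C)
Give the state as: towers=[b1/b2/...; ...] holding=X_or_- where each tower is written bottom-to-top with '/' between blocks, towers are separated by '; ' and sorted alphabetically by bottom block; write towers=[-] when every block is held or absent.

step 1 (unstack(F, C)): towers=[A/E/D/C; B] holding=F
step 2 (putdown(F)): towers=[A/E/D/C; B; F] holding=-
step 3 (pickup(B)): towers=[A/E/D/C; F] holding=B
step 4 (stack(B, C)): towers=[A/E/D/C/B; F] holding=-

towers=[A/E/D/C/B; F] holding=-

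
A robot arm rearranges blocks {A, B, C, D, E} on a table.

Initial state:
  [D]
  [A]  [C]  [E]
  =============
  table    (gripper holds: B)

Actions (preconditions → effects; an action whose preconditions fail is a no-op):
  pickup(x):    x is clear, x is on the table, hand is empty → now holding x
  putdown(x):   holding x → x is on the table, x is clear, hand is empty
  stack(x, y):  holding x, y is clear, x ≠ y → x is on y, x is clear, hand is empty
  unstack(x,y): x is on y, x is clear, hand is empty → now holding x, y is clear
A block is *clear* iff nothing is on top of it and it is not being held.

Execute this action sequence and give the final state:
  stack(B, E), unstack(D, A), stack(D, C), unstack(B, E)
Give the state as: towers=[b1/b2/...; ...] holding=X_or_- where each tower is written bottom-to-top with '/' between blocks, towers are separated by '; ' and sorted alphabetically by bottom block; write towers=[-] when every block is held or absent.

step 1 (stack(B, E)): towers=[A/D; C; E/B] holding=-
step 2 (unstack(D, A)): towers=[A; C; E/B] holding=D
step 3 (stack(D, C)): towers=[A; C/D; E/B] holding=-
step 4 (unstack(B, E)): towers=[A; C/D; E] holding=B

towers=[A; C/D; E] holding=B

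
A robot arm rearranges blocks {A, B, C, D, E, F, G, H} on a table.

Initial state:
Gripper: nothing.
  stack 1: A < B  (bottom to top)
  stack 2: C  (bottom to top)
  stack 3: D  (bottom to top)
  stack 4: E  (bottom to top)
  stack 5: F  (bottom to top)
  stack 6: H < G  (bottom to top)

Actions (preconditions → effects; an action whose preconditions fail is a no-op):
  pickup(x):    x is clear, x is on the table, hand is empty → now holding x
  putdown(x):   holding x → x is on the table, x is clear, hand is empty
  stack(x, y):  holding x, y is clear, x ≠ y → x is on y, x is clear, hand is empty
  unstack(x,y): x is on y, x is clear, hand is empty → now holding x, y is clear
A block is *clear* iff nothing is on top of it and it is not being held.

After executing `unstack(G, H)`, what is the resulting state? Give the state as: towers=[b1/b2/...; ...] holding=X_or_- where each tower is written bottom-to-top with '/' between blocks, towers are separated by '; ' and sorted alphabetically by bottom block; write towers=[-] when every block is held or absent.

before: towers=[A/B; C; D; E; F; H/G] holding=-
pre[unstack(G, H)]: on(G,H) ok, clear(G) ok, handempty ok
all met → apply unstack(G, H)
after:  towers=[A/B; C; D; E; F; H] holding=G

towers=[A/B; C; D; E; F; H] holding=G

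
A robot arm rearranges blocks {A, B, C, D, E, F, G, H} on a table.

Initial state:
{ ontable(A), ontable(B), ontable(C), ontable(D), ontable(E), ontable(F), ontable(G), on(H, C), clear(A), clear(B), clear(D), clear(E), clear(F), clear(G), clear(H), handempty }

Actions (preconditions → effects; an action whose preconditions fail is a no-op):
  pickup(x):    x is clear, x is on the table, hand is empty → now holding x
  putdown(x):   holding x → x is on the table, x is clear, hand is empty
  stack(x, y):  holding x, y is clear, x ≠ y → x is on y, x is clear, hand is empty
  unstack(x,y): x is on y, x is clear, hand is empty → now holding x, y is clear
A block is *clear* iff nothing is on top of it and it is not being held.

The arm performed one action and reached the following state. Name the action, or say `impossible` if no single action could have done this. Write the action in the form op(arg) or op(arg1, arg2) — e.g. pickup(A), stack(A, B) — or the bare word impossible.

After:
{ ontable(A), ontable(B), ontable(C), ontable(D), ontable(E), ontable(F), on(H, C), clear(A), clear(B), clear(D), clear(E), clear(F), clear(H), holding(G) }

pickup(G)

target: towers=[A; B; C/H; D; E; F] holding=G
         pickup(G) → towers=[A; B; C/H; D; E; F] holding=G  ← match
         pickup(A) → towers=[B; C/H; D; E; F; G] holding=A
         pickup(E) → towers=[A; B; C/H; D; F; G] holding=E
     unstack(H, C) → towers=[A; B; C; D; E; F; G] holding=H
         pickup(B) → towers=[A; C/H; D; E; F; G] holding=B
         pickup(F) → towers=[A; B; C/H; D; E; G] holding=F
         pickup(D) → towers=[A; B; C/H; E; F; G] holding=D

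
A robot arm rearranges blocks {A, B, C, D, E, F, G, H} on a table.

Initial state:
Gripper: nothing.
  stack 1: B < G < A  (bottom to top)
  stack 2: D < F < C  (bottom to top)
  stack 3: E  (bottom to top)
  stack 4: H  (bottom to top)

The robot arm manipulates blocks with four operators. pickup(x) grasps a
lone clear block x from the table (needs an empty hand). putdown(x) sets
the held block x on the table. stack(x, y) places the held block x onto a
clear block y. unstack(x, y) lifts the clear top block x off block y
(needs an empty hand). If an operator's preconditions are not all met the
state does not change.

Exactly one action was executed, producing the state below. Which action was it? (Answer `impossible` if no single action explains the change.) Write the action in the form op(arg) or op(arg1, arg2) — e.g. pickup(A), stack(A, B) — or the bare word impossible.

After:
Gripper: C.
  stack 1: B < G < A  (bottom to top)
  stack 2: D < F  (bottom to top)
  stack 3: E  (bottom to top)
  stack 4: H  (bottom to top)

target: towers=[B/G/A; D/F; E; H] holding=C
     unstack(A, G) → towers=[B/G; D/F/C; E; H] holding=A
         pickup(E) → towers=[B/G/A; D/F/C; H] holding=E
         pickup(H) → towers=[B/G/A; D/F/C; E] holding=H
     unstack(C, F) → towers=[B/G/A; D/F; E; H] holding=C  ← match

unstack(C, F)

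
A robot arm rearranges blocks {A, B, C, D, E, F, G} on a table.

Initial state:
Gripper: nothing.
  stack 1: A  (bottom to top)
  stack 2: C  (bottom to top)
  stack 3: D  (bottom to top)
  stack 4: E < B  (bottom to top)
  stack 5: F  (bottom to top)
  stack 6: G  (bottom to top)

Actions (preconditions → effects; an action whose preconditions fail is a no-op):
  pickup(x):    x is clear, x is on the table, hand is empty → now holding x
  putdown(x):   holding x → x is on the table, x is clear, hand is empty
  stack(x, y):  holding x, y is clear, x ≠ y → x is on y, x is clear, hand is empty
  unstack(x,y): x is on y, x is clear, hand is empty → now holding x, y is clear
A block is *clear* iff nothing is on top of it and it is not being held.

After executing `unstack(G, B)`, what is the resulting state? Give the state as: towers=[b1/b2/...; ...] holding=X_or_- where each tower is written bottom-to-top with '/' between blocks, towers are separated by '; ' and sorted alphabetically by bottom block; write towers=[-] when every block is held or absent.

towers=[A; C; D; E/B; F; G] holding=-

before: towers=[A; C; D; E/B; F; G] holding=-
pre[unstack(G, B)]: on(G,B) fail, clear(G) ok, handempty ok
on(G,B) unmet → unstack(G, B) is a no-op
after:  towers=[A; C; D; E/B; F; G] holding=-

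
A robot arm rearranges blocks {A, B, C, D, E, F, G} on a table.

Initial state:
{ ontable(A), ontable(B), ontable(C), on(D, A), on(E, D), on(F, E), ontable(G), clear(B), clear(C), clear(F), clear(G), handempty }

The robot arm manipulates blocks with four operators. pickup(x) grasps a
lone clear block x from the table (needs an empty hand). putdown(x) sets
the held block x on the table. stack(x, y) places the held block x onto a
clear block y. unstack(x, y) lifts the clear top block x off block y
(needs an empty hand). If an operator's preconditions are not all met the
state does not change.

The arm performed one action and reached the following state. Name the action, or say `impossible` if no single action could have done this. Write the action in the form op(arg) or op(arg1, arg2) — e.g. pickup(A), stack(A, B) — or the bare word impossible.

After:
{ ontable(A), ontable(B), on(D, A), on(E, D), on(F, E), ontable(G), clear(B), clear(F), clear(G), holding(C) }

pickup(C)

target: towers=[A/D/E/F; B; G] holding=C
         pickup(B) → towers=[A/D/E/F; C; G] holding=B
     unstack(F, E) → towers=[A/D/E; B; C; G] holding=F
         pickup(G) → towers=[A/D/E/F; B; C] holding=G
         pickup(C) → towers=[A/D/E/F; B; G] holding=C  ← match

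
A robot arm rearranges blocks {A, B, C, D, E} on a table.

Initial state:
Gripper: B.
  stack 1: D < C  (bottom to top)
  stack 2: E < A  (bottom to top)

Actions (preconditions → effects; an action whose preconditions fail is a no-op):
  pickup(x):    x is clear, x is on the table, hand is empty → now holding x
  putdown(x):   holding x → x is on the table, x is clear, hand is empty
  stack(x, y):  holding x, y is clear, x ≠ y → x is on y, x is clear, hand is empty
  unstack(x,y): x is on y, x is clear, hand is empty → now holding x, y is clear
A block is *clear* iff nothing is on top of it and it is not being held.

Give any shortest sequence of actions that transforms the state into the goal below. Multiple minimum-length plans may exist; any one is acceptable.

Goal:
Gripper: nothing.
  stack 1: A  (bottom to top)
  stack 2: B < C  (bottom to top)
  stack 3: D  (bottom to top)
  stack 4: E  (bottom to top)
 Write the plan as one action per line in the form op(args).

step 1 (putdown(B)): towers=[B; D/C; E/A] holding=-
step 2 (unstack(A, E)): towers=[B; D/C; E] holding=A
step 3 (putdown(A)): towers=[A; B; D/C; E] holding=-
step 4 (unstack(C, D)): towers=[A; B; D; E] holding=C
step 5 (stack(C, B)): towers=[A; B/C; D; E] holding=-
goal check: towers=[A; B/C; D; E] holding=- — reached (length 5, optimal by BFS)

putdown(B)
unstack(A, E)
putdown(A)
unstack(C, D)
stack(C, B)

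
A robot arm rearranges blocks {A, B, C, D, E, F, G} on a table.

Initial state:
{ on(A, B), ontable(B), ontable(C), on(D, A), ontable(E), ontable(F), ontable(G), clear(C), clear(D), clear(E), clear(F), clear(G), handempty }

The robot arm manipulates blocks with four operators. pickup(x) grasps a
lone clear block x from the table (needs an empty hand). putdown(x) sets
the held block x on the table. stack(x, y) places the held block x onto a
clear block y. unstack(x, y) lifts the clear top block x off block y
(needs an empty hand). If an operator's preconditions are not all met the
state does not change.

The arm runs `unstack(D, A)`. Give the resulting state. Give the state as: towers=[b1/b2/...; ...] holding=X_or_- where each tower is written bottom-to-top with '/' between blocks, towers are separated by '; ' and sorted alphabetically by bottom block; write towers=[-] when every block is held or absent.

before: towers=[B/A/D; C; E; F; G] holding=-
pre[unstack(D, A)]: on(D,A) yes, clear(D) yes, handempty yes
all met → apply unstack(D, A)
after:  towers=[B/A; C; E; F; G] holding=D

towers=[B/A; C; E; F; G] holding=D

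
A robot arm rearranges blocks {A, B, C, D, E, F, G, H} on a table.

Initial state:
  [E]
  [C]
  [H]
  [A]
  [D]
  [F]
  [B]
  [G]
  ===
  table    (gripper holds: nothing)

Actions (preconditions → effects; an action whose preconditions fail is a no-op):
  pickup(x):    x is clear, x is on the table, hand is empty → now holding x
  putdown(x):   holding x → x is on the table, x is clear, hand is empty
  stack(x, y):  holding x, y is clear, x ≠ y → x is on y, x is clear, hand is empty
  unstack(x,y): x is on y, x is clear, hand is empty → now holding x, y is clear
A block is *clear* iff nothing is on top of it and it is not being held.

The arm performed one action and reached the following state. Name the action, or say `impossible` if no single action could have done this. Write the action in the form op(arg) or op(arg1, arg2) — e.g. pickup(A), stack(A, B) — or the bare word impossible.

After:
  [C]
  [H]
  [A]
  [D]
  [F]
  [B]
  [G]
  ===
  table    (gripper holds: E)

unstack(E, C)

target: towers=[G/B/F/D/A/H/C] holding=E
     unstack(E, C) → towers=[G/B/F/D/A/H/C] holding=E  ← match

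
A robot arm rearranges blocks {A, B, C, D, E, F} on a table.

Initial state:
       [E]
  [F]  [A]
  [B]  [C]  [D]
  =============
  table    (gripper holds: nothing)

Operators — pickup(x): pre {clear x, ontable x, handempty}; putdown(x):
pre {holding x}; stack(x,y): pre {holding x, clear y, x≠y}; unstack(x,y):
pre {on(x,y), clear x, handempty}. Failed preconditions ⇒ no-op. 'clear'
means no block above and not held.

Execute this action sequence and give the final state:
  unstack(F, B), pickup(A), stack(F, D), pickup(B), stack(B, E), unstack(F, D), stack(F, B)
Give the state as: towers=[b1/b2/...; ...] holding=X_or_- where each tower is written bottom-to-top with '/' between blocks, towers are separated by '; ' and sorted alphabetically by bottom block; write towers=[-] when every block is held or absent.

towers=[C/A/E/B/F; D] holding=-

step 1 (unstack(F, B)): towers=[B; C/A/E; D] holding=F
step 2 (pickup(A)) [no-op]: towers=[B; C/A/E; D] holding=F
step 3 (stack(F, D)): towers=[B; C/A/E; D/F] holding=-
step 4 (pickup(B)): towers=[C/A/E; D/F] holding=B
step 5 (stack(B, E)): towers=[C/A/E/B; D/F] holding=-
step 6 (unstack(F, D)): towers=[C/A/E/B; D] holding=F
step 7 (stack(F, B)): towers=[C/A/E/B/F; D] holding=-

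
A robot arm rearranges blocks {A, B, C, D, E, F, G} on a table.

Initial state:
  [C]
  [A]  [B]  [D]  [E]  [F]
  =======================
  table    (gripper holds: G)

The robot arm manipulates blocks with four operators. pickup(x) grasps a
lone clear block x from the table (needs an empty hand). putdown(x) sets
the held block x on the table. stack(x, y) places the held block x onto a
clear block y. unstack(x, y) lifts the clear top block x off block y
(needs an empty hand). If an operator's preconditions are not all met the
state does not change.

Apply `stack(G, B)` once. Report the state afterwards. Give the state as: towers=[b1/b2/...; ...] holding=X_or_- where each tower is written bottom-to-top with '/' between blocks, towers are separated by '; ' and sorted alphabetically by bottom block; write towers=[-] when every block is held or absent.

towers=[A/C; B/G; D; E; F] holding=-

before: towers=[A/C; B; D; E; F] holding=G
pre[stack(G, B)]: holding(G) ok, clear(B) ok, G≠B ok
all met → apply stack(G, B)
after:  towers=[A/C; B/G; D; E; F] holding=-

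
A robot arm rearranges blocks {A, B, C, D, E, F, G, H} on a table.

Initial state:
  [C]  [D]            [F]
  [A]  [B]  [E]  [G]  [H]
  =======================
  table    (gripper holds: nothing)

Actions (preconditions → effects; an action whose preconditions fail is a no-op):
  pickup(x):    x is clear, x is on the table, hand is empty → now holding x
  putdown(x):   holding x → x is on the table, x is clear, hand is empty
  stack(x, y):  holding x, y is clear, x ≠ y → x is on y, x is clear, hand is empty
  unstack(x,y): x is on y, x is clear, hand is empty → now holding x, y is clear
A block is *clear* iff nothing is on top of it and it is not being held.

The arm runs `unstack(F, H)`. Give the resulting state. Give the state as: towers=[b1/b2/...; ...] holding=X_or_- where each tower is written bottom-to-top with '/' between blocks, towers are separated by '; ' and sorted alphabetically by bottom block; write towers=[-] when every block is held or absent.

before: towers=[A/C; B/D; E; G; H/F] holding=-
pre[unstack(F, H)]: on(F,H) ✓, clear(F) ✓, handempty ✓
all met → apply unstack(F, H)
after:  towers=[A/C; B/D; E; G; H] holding=F

towers=[A/C; B/D; E; G; H] holding=F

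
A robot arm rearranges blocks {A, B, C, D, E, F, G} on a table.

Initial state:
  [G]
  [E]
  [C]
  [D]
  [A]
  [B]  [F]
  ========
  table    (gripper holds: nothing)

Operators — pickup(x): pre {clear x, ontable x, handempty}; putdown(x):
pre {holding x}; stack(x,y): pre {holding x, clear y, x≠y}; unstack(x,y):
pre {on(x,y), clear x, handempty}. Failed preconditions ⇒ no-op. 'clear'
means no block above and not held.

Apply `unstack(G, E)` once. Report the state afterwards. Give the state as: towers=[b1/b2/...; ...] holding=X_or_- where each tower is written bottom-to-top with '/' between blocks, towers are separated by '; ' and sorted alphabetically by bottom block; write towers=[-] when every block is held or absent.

towers=[B/A/D/C/E; F] holding=G

before: towers=[B/A/D/C/E/G; F] holding=-
pre[unstack(G, E)]: on(G,E) ✓, clear(G) ✓, handempty ✓
all met → apply unstack(G, E)
after:  towers=[B/A/D/C/E; F] holding=G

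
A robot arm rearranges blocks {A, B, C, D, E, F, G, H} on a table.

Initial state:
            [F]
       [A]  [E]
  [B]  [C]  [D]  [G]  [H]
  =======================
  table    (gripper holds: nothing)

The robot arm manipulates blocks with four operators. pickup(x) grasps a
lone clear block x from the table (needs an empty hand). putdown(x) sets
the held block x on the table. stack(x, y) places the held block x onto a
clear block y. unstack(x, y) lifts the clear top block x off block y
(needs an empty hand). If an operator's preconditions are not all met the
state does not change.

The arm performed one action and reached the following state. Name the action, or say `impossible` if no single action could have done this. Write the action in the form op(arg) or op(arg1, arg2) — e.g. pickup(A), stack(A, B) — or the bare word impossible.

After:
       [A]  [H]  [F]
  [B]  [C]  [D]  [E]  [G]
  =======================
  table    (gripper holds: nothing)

impossible

target: towers=[B; C/A; D/H; E/F; G] holding=-
         pickup(G) → towers=[B; C/A; D/E/F; H] holding=G
     unstack(A, C) → towers=[B; C; D/E/F; G; H] holding=A
         pickup(H) → towers=[B; C/A; D/E/F; G] holding=H
         pickup(B) → towers=[C/A; D/E/F; G; H] holding=B
     unstack(F, E) → towers=[B; C/A; D/E; G; H] holding=F
none of the 5 applicable actions match → impossible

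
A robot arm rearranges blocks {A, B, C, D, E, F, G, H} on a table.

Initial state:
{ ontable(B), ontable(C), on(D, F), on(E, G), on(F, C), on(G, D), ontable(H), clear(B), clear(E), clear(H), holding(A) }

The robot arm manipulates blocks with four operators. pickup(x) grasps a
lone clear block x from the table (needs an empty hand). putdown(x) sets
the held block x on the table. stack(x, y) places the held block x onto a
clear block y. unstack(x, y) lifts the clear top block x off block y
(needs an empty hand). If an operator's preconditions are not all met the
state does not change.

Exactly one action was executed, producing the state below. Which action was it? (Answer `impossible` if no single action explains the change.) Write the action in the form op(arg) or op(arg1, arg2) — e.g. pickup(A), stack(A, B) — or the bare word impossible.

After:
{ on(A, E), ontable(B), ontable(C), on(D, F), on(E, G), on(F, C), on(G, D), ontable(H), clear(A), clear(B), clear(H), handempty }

stack(A, E)

target: towers=[B; C/F/D/G/E/A; H] holding=-
        putdown(A) → towers=[A; B; C/F/D/G/E; H] holding=-
       stack(A, E) → towers=[B; C/F/D/G/E/A; H] holding=-  ← match
       stack(A, H) → towers=[B; C/F/D/G/E; H/A] holding=-
       stack(A, B) → towers=[B/A; C/F/D/G/E; H] holding=-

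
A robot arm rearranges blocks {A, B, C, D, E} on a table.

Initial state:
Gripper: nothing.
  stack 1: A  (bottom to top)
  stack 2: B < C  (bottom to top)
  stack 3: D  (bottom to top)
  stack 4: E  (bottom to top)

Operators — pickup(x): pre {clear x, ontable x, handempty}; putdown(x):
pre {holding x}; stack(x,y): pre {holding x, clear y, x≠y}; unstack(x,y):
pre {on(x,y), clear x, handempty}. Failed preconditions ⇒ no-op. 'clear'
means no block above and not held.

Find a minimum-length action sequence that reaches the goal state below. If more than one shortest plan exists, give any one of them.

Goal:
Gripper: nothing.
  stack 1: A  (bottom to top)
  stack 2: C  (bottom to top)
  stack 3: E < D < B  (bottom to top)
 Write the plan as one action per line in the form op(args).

step 1 (pickup(D)): towers=[A; B/C; E] holding=D
step 2 (stack(D, E)): towers=[A; B/C; E/D] holding=-
step 3 (unstack(C, B)): towers=[A; B; E/D] holding=C
step 4 (putdown(C)): towers=[A; B; C; E/D] holding=-
step 5 (pickup(B)): towers=[A; C; E/D] holding=B
step 6 (stack(B, D)): towers=[A; C; E/D/B] holding=-
goal check: towers=[A; C; E/D/B] holding=- — reached (length 6, optimal by BFS)

pickup(D)
stack(D, E)
unstack(C, B)
putdown(C)
pickup(B)
stack(B, D)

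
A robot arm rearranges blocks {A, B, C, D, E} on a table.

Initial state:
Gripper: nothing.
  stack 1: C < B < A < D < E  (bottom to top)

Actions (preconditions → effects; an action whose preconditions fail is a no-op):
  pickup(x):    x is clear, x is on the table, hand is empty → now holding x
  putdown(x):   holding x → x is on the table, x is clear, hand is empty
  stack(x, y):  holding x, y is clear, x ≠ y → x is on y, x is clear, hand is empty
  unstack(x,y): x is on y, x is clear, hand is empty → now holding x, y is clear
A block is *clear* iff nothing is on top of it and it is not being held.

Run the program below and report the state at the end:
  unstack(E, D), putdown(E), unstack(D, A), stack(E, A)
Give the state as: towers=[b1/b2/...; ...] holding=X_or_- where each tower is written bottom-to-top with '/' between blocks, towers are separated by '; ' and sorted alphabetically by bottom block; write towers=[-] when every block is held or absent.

step 1 (unstack(E, D)): towers=[C/B/A/D] holding=E
step 2 (putdown(E)): towers=[C/B/A/D; E] holding=-
step 3 (unstack(D, A)): towers=[C/B/A; E] holding=D
step 4 (stack(E, A)) [no-op]: towers=[C/B/A; E] holding=D

towers=[C/B/A; E] holding=D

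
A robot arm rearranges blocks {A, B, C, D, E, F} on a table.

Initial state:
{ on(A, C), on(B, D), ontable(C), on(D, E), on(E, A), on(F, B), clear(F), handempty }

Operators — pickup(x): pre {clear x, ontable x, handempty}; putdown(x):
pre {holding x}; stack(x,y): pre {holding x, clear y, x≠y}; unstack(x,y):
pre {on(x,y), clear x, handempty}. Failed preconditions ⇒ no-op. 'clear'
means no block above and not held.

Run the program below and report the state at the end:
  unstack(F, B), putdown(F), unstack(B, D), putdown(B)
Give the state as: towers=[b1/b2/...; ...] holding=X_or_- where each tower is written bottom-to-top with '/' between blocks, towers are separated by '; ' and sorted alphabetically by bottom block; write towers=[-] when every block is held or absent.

towers=[B; C/A/E/D; F] holding=-

step 1 (unstack(F, B)): towers=[C/A/E/D/B] holding=F
step 2 (putdown(F)): towers=[C/A/E/D/B; F] holding=-
step 3 (unstack(B, D)): towers=[C/A/E/D; F] holding=B
step 4 (putdown(B)): towers=[B; C/A/E/D; F] holding=-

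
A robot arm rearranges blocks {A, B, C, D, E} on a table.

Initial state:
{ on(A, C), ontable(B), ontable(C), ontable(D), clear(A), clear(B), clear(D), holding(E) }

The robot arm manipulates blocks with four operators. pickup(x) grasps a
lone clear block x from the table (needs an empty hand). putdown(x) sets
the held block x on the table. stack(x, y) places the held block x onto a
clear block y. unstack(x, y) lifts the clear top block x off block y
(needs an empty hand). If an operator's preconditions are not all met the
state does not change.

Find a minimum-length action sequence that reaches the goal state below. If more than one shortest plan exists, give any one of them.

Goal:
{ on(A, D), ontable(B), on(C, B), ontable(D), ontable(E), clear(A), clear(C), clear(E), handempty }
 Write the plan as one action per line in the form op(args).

step 1 (putdown(E)): towers=[B; C/A; D; E] holding=-
step 2 (unstack(A, C)): towers=[B; C; D; E] holding=A
step 3 (stack(A, D)): towers=[B; C; D/A; E] holding=-
step 4 (pickup(C)): towers=[B; D/A; E] holding=C
step 5 (stack(C, B)): towers=[B/C; D/A; E] holding=-
goal check: towers=[B/C; D/A; E] holding=- — reached (length 5, optimal by BFS)

putdown(E)
unstack(A, C)
stack(A, D)
pickup(C)
stack(C, B)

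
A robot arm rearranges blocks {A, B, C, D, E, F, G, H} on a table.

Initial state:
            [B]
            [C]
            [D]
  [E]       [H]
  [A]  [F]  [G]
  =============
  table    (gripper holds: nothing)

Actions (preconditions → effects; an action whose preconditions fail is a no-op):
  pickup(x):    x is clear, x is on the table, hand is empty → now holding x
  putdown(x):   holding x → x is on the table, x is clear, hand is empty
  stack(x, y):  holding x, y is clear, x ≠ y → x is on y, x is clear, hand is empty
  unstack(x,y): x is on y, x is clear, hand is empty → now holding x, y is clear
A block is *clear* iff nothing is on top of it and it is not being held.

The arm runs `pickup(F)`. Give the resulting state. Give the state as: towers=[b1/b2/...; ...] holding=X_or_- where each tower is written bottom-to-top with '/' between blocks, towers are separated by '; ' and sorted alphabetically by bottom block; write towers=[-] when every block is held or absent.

before: towers=[A/E; F; G/H/D/C/B] holding=-
pre[pickup(F)]: clear(F) ✓, ontable(F) ✓, handempty ✓
all met → apply pickup(F)
after:  towers=[A/E; G/H/D/C/B] holding=F

towers=[A/E; G/H/D/C/B] holding=F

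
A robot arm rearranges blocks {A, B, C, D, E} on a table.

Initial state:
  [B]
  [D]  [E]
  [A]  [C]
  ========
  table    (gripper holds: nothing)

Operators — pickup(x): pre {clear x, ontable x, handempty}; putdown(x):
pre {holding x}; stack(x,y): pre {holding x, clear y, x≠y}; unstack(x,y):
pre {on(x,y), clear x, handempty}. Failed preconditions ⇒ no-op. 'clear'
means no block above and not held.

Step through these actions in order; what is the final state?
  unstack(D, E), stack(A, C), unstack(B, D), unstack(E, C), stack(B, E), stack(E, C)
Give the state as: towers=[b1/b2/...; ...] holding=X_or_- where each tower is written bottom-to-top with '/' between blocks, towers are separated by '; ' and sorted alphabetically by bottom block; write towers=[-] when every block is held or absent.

towers=[A/D; C/E/B] holding=-

step 1 (unstack(D, E)) [no-op]: towers=[A/D/B; C/E] holding=-
step 2 (stack(A, C)) [no-op]: towers=[A/D/B; C/E] holding=-
step 3 (unstack(B, D)): towers=[A/D; C/E] holding=B
step 4 (unstack(E, C)) [no-op]: towers=[A/D; C/E] holding=B
step 5 (stack(B, E)): towers=[A/D; C/E/B] holding=-
step 6 (stack(E, C)) [no-op]: towers=[A/D; C/E/B] holding=-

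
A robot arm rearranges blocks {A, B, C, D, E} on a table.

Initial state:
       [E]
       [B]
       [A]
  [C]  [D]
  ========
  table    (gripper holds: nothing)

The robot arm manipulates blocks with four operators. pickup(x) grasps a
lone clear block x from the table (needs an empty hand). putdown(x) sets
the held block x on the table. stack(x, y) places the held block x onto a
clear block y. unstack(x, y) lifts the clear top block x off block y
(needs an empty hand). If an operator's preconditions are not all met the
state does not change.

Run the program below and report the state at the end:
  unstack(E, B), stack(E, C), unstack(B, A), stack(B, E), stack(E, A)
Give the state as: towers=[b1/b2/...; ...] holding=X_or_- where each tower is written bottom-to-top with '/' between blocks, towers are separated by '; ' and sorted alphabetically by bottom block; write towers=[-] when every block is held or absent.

step 1 (unstack(E, B)): towers=[C; D/A/B] holding=E
step 2 (stack(E, C)): towers=[C/E; D/A/B] holding=-
step 3 (unstack(B, A)): towers=[C/E; D/A] holding=B
step 4 (stack(B, E)): towers=[C/E/B; D/A] holding=-
step 5 (stack(E, A)) [no-op]: towers=[C/E/B; D/A] holding=-

towers=[C/E/B; D/A] holding=-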